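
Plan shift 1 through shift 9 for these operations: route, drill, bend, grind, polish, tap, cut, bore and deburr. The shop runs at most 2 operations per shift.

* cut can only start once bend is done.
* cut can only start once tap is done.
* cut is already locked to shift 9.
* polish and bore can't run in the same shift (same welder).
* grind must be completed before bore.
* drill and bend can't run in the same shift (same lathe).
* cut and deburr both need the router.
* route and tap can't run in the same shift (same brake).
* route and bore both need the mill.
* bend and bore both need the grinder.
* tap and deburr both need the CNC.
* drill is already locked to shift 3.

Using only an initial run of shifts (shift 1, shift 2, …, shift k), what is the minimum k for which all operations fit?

9 shifts

The precedence chain requires at least 2 distinct shifts.
With at most 2 per shift and 9 operations, at least 5 shifts are needed.
cut can't be placed before shift 9, so the schedule must run through at least shift 9.
9 works (last occupied shift: shift 9): for example grind -> shift 1, cut -> shift 9, deburr -> shift 4, drill -> shift 3, bore -> shift 2, route -> shift 3, tap -> shift 2, bend -> shift 1, polish -> shift 4.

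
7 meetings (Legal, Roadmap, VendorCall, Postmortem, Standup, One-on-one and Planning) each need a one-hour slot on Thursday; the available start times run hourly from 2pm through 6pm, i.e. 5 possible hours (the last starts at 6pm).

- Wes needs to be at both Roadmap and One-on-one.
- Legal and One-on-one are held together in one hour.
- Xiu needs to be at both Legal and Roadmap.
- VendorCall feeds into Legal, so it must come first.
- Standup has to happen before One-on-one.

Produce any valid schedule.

Standup -> 2pm, VendorCall -> 2pm, Legal -> 3pm, One-on-one -> 3pm, Planning -> 2pm, Postmortem -> 2pm, Roadmap -> 2pm

Checking: Standup(2pm) before One-on-one(3pm); VendorCall(2pm) before Legal(3pm); Legal(3pm) != Roadmap(2pm); Roadmap(2pm) != One-on-one(3pm); Legal = One-on-one = 3pm.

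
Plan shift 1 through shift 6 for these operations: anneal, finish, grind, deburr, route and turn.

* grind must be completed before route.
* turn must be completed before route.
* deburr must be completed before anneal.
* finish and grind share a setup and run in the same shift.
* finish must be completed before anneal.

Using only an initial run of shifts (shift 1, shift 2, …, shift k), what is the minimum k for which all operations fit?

The precedence chain requires at least 2 distinct shifts.
2 works (last occupied shift: shift 2): for example turn -> shift 1, anneal -> shift 2, finish -> shift 1, grind -> shift 1, route -> shift 2, deburr -> shift 1.

2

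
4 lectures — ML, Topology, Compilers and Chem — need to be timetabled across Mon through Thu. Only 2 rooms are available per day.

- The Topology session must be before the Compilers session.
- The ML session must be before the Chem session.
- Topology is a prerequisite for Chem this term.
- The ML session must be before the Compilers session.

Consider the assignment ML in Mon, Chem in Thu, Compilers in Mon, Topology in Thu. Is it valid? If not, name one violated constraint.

Invalid. The Topology session must be before the Compilers session.

The Topology session must be before the Compilers session — violated.
Topology is a prerequisite for Chem this term — violated.
The ML session must be before the Chem session — holds.
The ML session must be before the Compilers session — violated.
Only 2 rooms are available per day — holds.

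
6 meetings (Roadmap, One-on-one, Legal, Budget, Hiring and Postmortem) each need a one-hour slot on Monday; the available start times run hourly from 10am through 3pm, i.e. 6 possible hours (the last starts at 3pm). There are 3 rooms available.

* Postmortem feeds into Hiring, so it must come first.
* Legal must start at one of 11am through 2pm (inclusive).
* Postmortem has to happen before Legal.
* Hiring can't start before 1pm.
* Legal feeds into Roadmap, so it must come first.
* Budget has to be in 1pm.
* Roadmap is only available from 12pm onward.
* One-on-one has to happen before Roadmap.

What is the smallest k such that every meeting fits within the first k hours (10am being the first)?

4 hours

The precedence chain requires at least 3 distinct hours.
With at most 3 per hour and 6 meetings, at least 2 hours are needed.
Budget can't be placed before 1pm — that is hour 4 counting from 10am — so the schedule must run through at least 4 hours.
4 works (last occupied hour: 1pm): for example Legal=11am; One-on-one=10am; Postmortem=10am; Roadmap=12pm; Hiring=1pm; Budget=1pm.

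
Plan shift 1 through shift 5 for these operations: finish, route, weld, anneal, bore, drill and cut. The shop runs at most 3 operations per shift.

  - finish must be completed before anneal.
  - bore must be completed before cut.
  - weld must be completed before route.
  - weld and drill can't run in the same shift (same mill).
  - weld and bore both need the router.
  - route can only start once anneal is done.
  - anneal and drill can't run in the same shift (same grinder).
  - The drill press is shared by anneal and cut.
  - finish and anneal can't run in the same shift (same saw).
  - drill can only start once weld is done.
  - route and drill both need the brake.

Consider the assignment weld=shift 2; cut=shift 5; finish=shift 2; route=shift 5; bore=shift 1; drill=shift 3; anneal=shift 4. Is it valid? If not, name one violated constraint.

Valid

weld and bore both need the router — holds.
bore must be completed before cut — holds.
The drill press is shared by anneal and cut — holds.
drill can only start once weld is done — holds.
The shop runs at most 3 operations per shift — holds.
weld must be completed before route — holds.
finish must be completed before anneal — holds.
finish and anneal can't run in the same shift (same saw) — holds.
route and drill both need the brake — holds.
route can only start once anneal is done — holds.
anneal and drill can't run in the same shift (same grinder) — holds.
weld and drill can't run in the same shift (same mill) — holds.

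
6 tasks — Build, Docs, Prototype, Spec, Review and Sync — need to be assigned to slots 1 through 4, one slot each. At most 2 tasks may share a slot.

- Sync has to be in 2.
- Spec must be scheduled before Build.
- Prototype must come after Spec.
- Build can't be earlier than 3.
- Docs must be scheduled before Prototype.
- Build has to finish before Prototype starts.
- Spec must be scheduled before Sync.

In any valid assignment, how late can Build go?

Build is available from 3; downstream work caps Build at 3.
Build at 3 is achievable: Sync in 2, Review in 2, Spec in 1, Docs in 1, Build in 3, Prototype in 4.

3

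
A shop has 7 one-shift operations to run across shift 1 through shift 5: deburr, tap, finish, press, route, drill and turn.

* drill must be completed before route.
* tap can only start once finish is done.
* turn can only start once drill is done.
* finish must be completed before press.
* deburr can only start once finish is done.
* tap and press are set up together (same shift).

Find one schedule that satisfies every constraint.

tap=shift 2; finish=shift 1; route=shift 2; drill=shift 1; deburr=shift 2; turn=shift 2; press=shift 2

Checking: finish(shift 1) before press(shift 2); drill(shift 1) before turn(shift 2); finish(shift 1) before deburr(shift 2); drill(shift 1) before route(shift 2); finish(shift 1) before tap(shift 2); tap = press = shift 2.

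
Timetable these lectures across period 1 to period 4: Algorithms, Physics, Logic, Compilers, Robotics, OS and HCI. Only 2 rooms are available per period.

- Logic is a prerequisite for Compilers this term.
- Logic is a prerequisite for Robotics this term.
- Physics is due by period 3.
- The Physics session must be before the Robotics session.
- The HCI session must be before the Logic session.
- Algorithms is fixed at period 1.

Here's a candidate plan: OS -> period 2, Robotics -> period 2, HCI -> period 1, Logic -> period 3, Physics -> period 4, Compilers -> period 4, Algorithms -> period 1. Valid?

Physics is due by period 3 — violated.
The HCI session must be before the Logic session — holds.
Algorithms is fixed at period 1 — holds.
Logic is a prerequisite for Compilers this term — holds.
Logic is a prerequisite for Robotics this term — violated.
Only 2 rooms are available per period — holds.
The Physics session must be before the Robotics session — violated.

No — it violates: The Physics session must be before the Robotics session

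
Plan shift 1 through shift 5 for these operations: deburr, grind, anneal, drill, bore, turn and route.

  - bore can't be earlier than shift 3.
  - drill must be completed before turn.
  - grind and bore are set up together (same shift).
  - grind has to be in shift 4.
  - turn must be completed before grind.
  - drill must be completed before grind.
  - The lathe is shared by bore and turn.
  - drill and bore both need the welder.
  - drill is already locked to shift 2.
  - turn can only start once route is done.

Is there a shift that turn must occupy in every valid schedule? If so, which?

drill is fixed at shift 2 and must come before turn, so turn is at least shift 3.
grind is fixed at shift 4 and must come after turn, so turn is at most shift 3.
So turn must be shift 3.

shift 3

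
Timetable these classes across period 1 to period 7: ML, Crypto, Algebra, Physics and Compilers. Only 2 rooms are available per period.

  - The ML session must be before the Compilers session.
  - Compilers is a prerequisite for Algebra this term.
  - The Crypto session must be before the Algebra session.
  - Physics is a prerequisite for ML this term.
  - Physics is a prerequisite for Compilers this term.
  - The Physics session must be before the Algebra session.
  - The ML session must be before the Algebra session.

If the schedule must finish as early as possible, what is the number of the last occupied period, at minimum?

period 4

The precedence chain requires at least 4 distinct periods.
With at most 2 per period and 5 classes, at least 3 periods are needed.
4 works (last occupied period: period 4): for example Algebra -> period 4, ML -> period 2, Crypto -> period 1, Physics -> period 1, Compilers -> period 3.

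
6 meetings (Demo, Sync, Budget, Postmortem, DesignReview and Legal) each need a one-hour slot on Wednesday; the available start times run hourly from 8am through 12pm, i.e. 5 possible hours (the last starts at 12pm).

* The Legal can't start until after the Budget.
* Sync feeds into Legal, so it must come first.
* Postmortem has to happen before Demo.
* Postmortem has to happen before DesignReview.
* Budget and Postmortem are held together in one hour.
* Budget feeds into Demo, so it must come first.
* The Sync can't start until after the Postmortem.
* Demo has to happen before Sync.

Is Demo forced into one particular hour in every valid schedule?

No

Demo can be 9am (e.g. Budget -> 8am, Postmortem -> 8am, Demo -> 9am, Legal -> 11am, DesignReview -> 9am, Sync -> 10am) or 10am (e.g. Budget in 8am, Sync in 11am, Demo in 10am, DesignReview in 9am, Postmortem in 8am, Legal in 12pm).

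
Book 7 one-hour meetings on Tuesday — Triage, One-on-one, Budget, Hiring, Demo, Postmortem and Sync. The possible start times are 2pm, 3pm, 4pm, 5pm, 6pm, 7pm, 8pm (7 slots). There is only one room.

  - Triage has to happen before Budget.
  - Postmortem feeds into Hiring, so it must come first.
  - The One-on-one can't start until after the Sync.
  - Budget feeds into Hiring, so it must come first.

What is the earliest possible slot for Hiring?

5pm

Precedence pushes Hiring to at least 4pm.
Hiring at 5pm is achievable: Triage in 2pm, One-on-one in 7pm, Sync in 6pm, Postmortem in 4pm, Demo in 8pm, Hiring in 5pm, Budget in 3pm.
Nothing earlier works — the capacity limit rule out every slot before 5pm.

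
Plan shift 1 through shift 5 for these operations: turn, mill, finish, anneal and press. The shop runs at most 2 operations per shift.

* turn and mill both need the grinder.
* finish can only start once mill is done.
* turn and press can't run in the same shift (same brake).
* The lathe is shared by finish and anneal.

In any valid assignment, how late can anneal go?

shift 5

anneal at shift 5 is achievable: anneal -> shift 5; mill -> shift 1; press -> shift 1; turn -> shift 2; finish -> shift 2.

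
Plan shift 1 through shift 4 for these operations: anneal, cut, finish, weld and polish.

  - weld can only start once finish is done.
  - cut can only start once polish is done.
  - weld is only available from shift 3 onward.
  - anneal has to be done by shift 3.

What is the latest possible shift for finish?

Downstream work caps finish at shift 3.
finish at shift 3 is achievable: weld=shift 4, cut=shift 2, finish=shift 3, polish=shift 1, anneal=shift 1.

shift 3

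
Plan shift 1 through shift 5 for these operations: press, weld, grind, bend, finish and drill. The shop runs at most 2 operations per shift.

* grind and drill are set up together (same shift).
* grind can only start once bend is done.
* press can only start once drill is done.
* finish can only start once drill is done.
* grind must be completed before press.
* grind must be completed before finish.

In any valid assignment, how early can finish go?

Precedence pushes finish to at least shift 3.
finish at shift 3 is achievable: drill -> shift 2, finish -> shift 3, grind -> shift 2, bend -> shift 1, weld -> shift 1, press -> shift 3.

shift 3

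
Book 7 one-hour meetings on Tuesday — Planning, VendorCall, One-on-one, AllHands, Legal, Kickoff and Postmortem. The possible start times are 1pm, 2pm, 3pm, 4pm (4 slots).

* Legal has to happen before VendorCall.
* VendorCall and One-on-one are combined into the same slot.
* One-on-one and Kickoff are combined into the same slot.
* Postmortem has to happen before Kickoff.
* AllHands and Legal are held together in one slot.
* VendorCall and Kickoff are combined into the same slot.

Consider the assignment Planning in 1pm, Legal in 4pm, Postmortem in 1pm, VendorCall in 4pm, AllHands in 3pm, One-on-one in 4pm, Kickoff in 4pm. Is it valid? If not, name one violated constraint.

Invalid. AllHands and Legal are held together in one slot.

One-on-one and Kickoff are combined into the same slot — holds.
Legal has to happen before VendorCall — violated.
VendorCall and Kickoff are combined into the same slot — holds.
VendorCall and One-on-one are combined into the same slot — holds.
AllHands and Legal are held together in one slot — violated.
Postmortem has to happen before Kickoff — holds.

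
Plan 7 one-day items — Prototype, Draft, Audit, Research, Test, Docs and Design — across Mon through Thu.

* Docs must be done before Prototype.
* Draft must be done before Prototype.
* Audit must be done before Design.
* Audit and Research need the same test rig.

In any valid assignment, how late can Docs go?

Downstream work caps Docs at Wed.
Docs at Wed is achievable: Prototype in Thu, Research in Tue, Audit in Mon, Test in Mon, Design in Tue, Docs in Wed, Draft in Mon.

Wed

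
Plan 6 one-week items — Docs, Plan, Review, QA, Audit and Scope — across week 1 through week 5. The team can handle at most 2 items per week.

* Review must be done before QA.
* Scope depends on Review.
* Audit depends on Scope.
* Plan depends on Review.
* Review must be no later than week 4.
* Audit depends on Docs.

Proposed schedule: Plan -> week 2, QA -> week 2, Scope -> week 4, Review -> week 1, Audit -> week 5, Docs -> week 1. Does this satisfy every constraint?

Valid

Plan depends on Review — holds.
Review must be done before QA — holds.
Scope depends on Review — holds.
Audit depends on Scope — holds.
Review must be no later than week 4 — holds.
Audit depends on Docs — holds.
The team can handle at most 2 items per week — holds.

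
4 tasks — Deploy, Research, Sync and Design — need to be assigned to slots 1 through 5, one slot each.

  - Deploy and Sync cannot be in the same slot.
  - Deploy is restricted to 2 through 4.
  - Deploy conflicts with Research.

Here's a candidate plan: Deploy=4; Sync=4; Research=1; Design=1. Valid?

Deploy conflicts with Research — holds.
Deploy is restricted to 2 through 4 — holds.
Deploy and Sync cannot be in the same slot — violated.

Invalid. Deploy and Sync cannot be in the same slot.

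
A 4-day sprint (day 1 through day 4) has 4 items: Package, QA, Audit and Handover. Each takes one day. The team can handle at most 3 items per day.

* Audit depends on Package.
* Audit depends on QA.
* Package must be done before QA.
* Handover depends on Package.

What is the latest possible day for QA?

day 3

Precedence pushes QA to at least day 2; downstream work caps QA at day 3.
QA at day 3 is achievable: Package -> day 1, Handover -> day 2, QA -> day 3, Audit -> day 4.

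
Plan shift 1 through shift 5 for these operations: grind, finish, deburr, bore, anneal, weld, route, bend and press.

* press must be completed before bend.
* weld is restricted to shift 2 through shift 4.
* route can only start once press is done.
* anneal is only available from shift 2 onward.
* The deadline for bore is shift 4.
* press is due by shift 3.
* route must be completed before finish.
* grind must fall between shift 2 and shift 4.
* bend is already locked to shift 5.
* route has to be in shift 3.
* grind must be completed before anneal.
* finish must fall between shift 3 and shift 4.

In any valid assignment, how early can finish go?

Finish is available from shift 3; precedence pushes finish to at least shift 4; finish's own window allows nothing later than shift 4.
finish at shift 4 is achievable: route in shift 3; anneal in shift 3; press in shift 1; weld in shift 2; grind in shift 2; bend in shift 5; bore in shift 1; deburr in shift 1; finish in shift 4.

shift 4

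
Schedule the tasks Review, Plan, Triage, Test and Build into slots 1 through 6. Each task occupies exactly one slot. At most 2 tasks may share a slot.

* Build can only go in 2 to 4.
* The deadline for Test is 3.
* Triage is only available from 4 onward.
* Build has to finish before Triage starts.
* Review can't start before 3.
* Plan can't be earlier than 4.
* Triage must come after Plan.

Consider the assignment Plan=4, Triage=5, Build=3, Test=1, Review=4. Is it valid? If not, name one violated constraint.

Yes

Plan can't be earlier than 4 — holds.
Triage is only available from 4 onward — holds.
Build has to finish before Triage starts — holds.
Triage must come after Plan — holds.
The deadline for Test is 3 — holds.
Review can't start before 3 — holds.
Build can only go in 2 to 4 — holds.
At most 2 tasks may share a slot — holds.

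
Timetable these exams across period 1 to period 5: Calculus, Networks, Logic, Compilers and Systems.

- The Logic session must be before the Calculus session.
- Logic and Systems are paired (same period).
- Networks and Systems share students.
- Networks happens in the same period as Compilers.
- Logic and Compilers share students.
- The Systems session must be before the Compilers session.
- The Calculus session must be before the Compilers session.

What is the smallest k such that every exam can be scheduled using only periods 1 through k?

The precedence chain requires at least 3 distinct periods.
3 works (last occupied period: period 3): for example Calculus in period 2; Systems in period 1; Compilers in period 3; Networks in period 3; Logic in period 1.

3 periods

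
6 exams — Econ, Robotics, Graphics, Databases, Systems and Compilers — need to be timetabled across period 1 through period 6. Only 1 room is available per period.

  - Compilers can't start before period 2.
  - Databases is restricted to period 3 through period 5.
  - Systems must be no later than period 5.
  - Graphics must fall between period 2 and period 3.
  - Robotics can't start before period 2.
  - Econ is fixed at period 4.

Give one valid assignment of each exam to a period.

Compilers=period 6, Robotics=period 5, Systems=period 1, Databases=period 3, Graphics=period 2, Econ=period 4

Checking: Databases=period 3 in [period 3,period 5]; Systems=period 1 in [period 1,period 5]; Graphics=period 2 in [period 2,period 3]; Robotics=period 5 in [period 2,period 6]; Econ=period 4 in [period 4,period 4]; Compilers=period 6 in [period 2,period 6]; max 1 per period (cap 1).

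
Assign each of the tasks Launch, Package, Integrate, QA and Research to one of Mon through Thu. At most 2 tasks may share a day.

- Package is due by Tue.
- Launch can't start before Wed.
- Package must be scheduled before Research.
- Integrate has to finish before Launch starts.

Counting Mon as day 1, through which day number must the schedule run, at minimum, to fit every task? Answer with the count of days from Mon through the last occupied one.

The precedence chain requires at least 2 distinct days.
With at most 2 per day and 5 tasks, at least 3 days are needed.
Launch can't be placed before Wed — that is day 3 counting from Mon — so the schedule must run through at least 3 days.
3 works (last occupied day: Wed): for example Package -> Mon; Integrate -> Mon; Research -> Tue; QA -> Tue; Launch -> Wed.

3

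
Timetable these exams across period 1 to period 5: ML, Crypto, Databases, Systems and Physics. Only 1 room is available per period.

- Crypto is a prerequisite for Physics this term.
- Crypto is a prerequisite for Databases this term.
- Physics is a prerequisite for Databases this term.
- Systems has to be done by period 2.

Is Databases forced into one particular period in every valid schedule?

Databases can be period 4 (e.g. ML in period 5; Crypto in period 2; Databases in period 4; Systems in period 1; Physics in period 3) or period 5 (e.g. Systems=period 1; Databases=period 5; Crypto=period 2; Physics=period 3; ML=period 4).

No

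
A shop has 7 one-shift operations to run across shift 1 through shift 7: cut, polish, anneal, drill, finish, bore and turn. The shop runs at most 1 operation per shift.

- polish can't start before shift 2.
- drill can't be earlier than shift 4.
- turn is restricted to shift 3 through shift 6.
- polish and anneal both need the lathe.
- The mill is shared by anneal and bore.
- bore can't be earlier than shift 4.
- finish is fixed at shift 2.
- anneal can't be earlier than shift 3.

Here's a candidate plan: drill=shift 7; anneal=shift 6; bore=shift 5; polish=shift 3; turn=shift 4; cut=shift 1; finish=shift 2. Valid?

Valid

anneal can't be earlier than shift 3 — holds.
turn is restricted to shift 3 through shift 6 — holds.
polish and anneal both need the lathe — holds.
bore can't be earlier than shift 4 — holds.
drill can't be earlier than shift 4 — holds.
polish can't start before shift 2 — holds.
The shop runs at most 1 operation per shift — holds.
The mill is shared by anneal and bore — holds.
finish is fixed at shift 2 — holds.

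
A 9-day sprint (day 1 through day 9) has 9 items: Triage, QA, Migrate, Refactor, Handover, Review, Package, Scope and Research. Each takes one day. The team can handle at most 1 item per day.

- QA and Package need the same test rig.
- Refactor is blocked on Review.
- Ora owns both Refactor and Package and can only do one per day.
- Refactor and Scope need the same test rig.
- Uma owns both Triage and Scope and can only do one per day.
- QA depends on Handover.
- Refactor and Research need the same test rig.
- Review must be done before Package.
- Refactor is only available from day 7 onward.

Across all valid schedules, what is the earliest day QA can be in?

day 2

Precedence pushes QA to at least day 2.
QA at day 2 is achievable: Package in day 4, Scope in day 8, QA in day 2, Handover in day 1, Triage in day 5, Research in day 9, Review in day 3, Refactor in day 7, Migrate in day 6.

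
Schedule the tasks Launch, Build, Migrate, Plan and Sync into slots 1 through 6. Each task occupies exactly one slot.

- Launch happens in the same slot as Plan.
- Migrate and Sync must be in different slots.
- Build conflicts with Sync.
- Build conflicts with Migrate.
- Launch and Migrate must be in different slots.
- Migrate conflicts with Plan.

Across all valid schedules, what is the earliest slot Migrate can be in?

Migrate at 1 is achievable: Plan -> 2, Sync -> 3, Launch -> 2, Build -> 2, Migrate -> 1.

1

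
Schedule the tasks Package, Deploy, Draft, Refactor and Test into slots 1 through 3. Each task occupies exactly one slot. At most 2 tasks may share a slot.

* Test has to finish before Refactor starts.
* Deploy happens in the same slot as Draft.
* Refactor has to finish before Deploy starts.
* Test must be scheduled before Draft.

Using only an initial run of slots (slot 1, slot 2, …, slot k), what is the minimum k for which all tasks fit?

3

The precedence chain requires at least 3 distinct slots.
With at most 2 per slot and 5 tasks, at least 3 slots are needed.
3 works (last occupied slot: 3): for example Draft in 3, Test in 1, Deploy in 3, Refactor in 2, Package in 1.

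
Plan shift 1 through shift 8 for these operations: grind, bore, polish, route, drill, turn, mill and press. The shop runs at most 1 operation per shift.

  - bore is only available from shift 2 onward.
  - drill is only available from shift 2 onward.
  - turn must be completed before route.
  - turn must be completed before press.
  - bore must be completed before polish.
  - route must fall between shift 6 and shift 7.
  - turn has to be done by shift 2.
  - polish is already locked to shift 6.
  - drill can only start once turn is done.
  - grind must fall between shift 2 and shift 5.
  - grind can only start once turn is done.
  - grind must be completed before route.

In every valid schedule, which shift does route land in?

Route is available from shift 6; route's own window allows nothing later than shift 7.
So route is pinned to shift 7.

shift 7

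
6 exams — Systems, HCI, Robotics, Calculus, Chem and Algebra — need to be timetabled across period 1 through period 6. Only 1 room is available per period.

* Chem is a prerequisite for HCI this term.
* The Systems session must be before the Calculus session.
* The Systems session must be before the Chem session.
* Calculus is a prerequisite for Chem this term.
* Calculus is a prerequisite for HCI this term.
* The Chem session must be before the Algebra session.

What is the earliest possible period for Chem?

Precedence pushes Chem to at least period 3; downstream work caps Chem at period 5.
Chem at period 3 is achievable: Robotics in period 6, HCI in period 4, Chem in period 3, Algebra in period 5, Calculus in period 2, Systems in period 1.

period 3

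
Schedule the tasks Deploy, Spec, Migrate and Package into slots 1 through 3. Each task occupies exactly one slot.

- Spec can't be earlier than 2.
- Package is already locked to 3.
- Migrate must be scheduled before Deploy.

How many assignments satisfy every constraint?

6

Splitting on Deploy: it can be 2 (2), 3 (4). Listing each branch's schedules as (Spec, Migrate, Package):
Deploy=2: (2,1,3) (3,1,3) — 2.
Deploy=3: (2,1,3) (2,2,3) (3,1,3) (3,2,3) — 4.
Summing: 2 + 4 = 6.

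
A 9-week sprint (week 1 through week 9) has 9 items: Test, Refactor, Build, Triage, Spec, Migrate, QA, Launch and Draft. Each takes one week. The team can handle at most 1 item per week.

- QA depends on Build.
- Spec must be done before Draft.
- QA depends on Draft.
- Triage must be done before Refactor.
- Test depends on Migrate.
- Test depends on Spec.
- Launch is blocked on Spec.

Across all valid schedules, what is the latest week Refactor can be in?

Precedence pushes Refactor to at least week 2.
Refactor at week 9 is achievable: Triage in week 7; Migrate in week 2; Draft in week 4; Spec in week 1; QA in week 6; Build in week 5; Refactor in week 9; Test in week 3; Launch in week 8.

week 9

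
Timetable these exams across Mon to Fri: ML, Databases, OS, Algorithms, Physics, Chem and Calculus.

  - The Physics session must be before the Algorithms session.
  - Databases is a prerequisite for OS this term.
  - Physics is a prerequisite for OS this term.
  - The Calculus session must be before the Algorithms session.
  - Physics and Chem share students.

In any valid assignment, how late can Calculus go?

Downstream work caps Calculus at Thu.
Calculus at Thu is achievable: ML in Mon, Physics in Mon, Calculus in Thu, Algorithms in Fri, OS in Tue, Databases in Mon, Chem in Tue.

Thu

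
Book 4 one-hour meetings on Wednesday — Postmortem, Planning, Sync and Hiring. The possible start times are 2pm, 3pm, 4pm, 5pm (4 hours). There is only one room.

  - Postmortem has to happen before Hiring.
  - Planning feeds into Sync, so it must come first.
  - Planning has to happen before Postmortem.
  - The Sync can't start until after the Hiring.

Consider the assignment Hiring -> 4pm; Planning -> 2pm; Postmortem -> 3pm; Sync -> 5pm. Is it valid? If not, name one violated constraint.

The Sync can't start until after the Hiring — holds.
Postmortem has to happen before Hiring — holds.
Planning feeds into Sync, so it must come first — holds.
Planning has to happen before Postmortem — holds.
There is only one room — holds.

Valid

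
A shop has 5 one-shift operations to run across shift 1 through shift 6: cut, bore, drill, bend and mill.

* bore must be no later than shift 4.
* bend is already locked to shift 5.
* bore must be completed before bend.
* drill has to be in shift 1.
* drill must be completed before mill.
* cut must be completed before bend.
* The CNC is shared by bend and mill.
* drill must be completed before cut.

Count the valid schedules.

48

Splitting on cut: it can be shift 2 (16), shift 3 (16), shift 4 (16). Listing each branch's schedules as (bore, drill, bend, mill) by shift number:
cut=shift 2: (1,1,5,2) (1,1,5,3) (1,1,5,4) (1,1,5,6) (2,1,5,2) (2,1,5,3) (2,1,5,4) (2,1,5,6) (3,1,5,2) (3,1,5,3) (3,1,5,4) (3,1,5,6) (4,1,5,2) (4,1,5,3) (4,1,5,4) (4,1,5,6) — 16.
cut=shift 3: (1,1,5,2) (1,1,5,3) (1,1,5,4) (1,1,5,6) (2,1,5,2) (2,1,5,3) (2,1,5,4) (2,1,5,6) (3,1,5,2) (3,1,5,3) (3,1,5,4) (3,1,5,6) (4,1,5,2) (4,1,5,3) (4,1,5,4) (4,1,5,6) — 16.
cut=shift 4: (1,1,5,2) (1,1,5,3) (1,1,5,4) (1,1,5,6) (2,1,5,2) (2,1,5,3) (2,1,5,4) (2,1,5,6) (3,1,5,2) (3,1,5,3) (3,1,5,4) (3,1,5,6) (4,1,5,2) (4,1,5,3) (4,1,5,4) (4,1,5,6) — 16.
Summing: 16 + 16 + 16 = 48.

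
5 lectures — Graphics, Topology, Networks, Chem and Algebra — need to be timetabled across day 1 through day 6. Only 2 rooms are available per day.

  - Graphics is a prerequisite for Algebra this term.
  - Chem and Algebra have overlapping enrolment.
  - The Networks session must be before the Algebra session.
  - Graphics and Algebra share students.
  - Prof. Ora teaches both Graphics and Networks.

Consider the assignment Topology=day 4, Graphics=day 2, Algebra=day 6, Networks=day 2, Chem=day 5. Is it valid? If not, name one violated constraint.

Prof. Ora teaches both Graphics and Networks — violated.
Graphics is a prerequisite for Algebra this term — holds.
Graphics and Algebra share students — holds.
The Networks session must be before the Algebra session — holds.
Only 2 rooms are available per day — holds.
Chem and Algebra have overlapping enrolment — holds.

Invalid. Prof. Ora teaches both Graphics and Networks.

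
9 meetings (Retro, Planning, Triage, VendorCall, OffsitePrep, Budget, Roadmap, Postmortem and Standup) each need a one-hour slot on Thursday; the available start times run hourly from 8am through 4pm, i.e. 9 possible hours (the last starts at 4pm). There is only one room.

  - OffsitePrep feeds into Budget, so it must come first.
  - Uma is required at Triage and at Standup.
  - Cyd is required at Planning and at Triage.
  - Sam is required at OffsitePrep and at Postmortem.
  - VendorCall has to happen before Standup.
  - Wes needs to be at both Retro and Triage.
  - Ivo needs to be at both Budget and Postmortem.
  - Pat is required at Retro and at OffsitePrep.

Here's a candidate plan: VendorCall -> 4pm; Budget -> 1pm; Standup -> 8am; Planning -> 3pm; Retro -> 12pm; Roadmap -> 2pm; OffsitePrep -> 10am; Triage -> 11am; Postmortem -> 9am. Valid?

Sam is required at OffsitePrep and at Postmortem — holds.
Wes needs to be at both Retro and Triage — holds.
Pat is required at Retro and at OffsitePrep — holds.
Cyd is required at Planning and at Triage — holds.
Uma is required at Triage and at Standup — holds.
OffsitePrep feeds into Budget, so it must come first — holds.
There is only one room — holds.
Ivo needs to be at both Budget and Postmortem — holds.
VendorCall has to happen before Standup — violated.

Invalid. VendorCall has to happen before Standup.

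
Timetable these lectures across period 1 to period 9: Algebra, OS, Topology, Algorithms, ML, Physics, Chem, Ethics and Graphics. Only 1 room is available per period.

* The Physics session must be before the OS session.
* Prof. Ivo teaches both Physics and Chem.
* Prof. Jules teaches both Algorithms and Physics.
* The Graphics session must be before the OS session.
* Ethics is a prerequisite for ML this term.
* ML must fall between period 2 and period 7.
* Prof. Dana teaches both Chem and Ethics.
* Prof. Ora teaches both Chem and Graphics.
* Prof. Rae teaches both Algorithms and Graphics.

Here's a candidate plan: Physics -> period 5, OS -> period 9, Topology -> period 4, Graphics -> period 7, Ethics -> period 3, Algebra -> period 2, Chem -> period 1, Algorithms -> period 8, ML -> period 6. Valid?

The Physics session must be before the OS session — holds.
Prof. Jules teaches both Algorithms and Physics — holds.
Prof. Rae teaches both Algorithms and Graphics — holds.
Prof. Ora teaches both Chem and Graphics — holds.
Prof. Ivo teaches both Physics and Chem — holds.
ML must fall between period 2 and period 7 — holds.
Only 1 room is available per period — holds.
Prof. Dana teaches both Chem and Ethics — holds.
The Graphics session must be before the OS session — holds.
Ethics is a prerequisite for ML this term — holds.

Yes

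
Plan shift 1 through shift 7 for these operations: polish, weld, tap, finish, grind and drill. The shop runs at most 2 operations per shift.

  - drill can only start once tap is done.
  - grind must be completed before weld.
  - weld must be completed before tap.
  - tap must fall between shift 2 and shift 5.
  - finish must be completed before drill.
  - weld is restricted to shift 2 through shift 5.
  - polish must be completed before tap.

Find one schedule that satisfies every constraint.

finish -> shift 2, weld -> shift 2, tap -> shift 3, polish -> shift 1, drill -> shift 4, grind -> shift 1

Checking: polish(shift 1) before tap(shift 3); finish(shift 2) before drill(shift 4); grind(shift 1) before weld(shift 2); weld(shift 2) before tap(shift 3); tap(shift 3) before drill(shift 4); weld=shift 2 in [shift 2,shift 5]; tap=shift 3 in [shift 2,shift 5]; max 2 per shift (cap 2).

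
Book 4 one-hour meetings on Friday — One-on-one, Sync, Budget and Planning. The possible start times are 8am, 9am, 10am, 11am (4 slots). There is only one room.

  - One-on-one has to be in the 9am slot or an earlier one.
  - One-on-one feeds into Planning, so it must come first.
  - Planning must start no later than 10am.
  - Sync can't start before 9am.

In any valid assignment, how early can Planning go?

9am

Precedence pushes Planning to at least 9am; Planning's own window allows nothing later than 10am.
Planning at 9am is achievable: One-on-one=8am; Planning=9am; Budget=11am; Sync=10am.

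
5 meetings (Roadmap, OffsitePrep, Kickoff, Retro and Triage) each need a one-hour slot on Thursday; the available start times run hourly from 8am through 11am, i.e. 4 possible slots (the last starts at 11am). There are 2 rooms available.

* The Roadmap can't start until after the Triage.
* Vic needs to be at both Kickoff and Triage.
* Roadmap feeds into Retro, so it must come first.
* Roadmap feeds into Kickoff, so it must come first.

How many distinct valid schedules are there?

20

Splitting on Roadmap: it can be 9am (14), 10am (6). Listing each branch's schedules as (OffsitePrep, Kickoff, Retro, Triage):
Roadmap=9am: (8am,10am,10am,8am) (8am,10am,11am,8am) (8am,11am,10am,8am) (8am,11am,11am,8am) (9am,10am,10am,8am) (9am,10am,11am,8am) (9am,11am,10am,8am) (9am,11am,11am,8am) (10am,10am,11am,8am) (10am,11am,10am,8am) (10am,11am,11am,8am) (11am,10am,10am,8am) (11am,10am,11am,8am) (11am,11am,10am,8am) — 14.
Roadmap=10am: (8am,11am,11am,8am) (8am,11am,11am,9am) (9am,11am,11am,8am) (9am,11am,11am,9am) (10am,11am,11am,8am) (10am,11am,11am,9am) — 6.
Summing: 14 + 6 = 20.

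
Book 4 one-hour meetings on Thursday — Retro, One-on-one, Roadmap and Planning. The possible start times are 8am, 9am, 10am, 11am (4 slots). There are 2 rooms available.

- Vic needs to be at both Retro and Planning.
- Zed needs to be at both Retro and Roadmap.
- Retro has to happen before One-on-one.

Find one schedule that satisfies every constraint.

One-on-one=9am, Planning=10am, Roadmap=9am, Retro=8am

Checking: Retro(8am) before One-on-one(9am); Retro(8am) != Roadmap(9am); Retro(8am) != Planning(10am); max 2 per slot (cap 2).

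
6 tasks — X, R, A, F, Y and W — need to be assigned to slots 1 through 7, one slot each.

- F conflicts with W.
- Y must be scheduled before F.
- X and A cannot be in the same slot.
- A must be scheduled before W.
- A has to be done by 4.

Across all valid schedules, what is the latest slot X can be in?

X at 7 is achievable: W in 3; X in 7; R in 1; F in 2; Y in 1; A in 1.

7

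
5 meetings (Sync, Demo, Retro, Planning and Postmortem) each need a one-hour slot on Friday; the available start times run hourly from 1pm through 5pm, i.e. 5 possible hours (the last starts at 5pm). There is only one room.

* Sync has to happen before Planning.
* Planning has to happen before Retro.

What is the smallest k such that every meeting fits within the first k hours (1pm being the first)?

The precedence chain requires at least 3 distinct hours.
With at most 1 per hour and 5 meetings, at least 5 hours are needed.
5 works (last occupied hour: 5pm): for example Sync=1pm; Planning=2pm; Postmortem=5pm; Retro=3pm; Demo=4pm.

5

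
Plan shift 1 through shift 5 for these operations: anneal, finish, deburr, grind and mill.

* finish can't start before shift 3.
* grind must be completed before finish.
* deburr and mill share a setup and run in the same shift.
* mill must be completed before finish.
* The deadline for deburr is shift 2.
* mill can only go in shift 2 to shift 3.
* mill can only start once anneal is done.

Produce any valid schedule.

finish=shift 3, anneal=shift 1, mill=shift 2, grind=shift 1, deburr=shift 2

Checking: grind(shift 1) before finish(shift 3); anneal(shift 1) before mill(shift 2); mill(shift 2) before finish(shift 3); deburr = mill = shift 2; mill=shift 2 in [shift 2,shift 3]; deburr=shift 2 in [shift 1,shift 2]; finish=shift 3 in [shift 3,shift 5].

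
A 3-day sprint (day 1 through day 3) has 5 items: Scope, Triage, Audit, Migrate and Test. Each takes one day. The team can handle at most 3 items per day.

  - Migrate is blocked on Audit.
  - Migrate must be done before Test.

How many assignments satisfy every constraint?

9

Splitting on Scope: it can be day 1 (3), day 2 (3), day 3 (3). Listing each branch's schedules as (Triage, Audit, Migrate, Test) by day number:
Scope=day 1: (1,1,2,3) (2,1,2,3) (3,1,2,3) — 3.
Scope=day 2: (1,1,2,3) (2,1,2,3) (3,1,2,3) — 3.
Scope=day 3: (1,1,2,3) (2,1,2,3) (3,1,2,3) — 3.
Summing: 3 + 3 + 3 = 9.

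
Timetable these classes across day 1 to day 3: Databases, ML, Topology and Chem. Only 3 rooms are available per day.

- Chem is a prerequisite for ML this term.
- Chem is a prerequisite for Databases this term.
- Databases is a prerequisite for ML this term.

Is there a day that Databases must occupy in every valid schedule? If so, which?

day 2

Precedence pushes Databases to at least day 2; downstream work caps Databases at day 2.
So Databases is pinned to day 2.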